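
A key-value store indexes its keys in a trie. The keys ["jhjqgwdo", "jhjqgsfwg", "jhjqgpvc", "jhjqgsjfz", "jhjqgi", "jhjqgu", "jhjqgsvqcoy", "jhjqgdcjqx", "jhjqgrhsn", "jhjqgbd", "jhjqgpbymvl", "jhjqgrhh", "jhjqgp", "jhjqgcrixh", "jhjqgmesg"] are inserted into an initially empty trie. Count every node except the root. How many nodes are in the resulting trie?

51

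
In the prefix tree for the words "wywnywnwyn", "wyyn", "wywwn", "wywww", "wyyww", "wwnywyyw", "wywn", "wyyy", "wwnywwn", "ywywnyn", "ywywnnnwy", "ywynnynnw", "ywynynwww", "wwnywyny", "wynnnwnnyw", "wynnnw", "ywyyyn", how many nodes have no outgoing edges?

15

Leaves are exactly the stored words that no other stored word extends.
Those words: "wwnywwn", "wwnywyny", "wwnywyyw", "wynnnwnnyw", "wywnywnwyn", "wywwn", "wywww", "wyyn", "wyyww", "wyyy", "ywynnynnw", "ywynynwww", "ywywnnnwy", "ywywnyn", "ywyyyn"
Leaf count: 15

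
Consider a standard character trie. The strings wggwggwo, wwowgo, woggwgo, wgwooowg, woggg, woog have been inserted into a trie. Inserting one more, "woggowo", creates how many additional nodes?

"wogg" is already a path in the trie; the remaining "owo" must be added.
New nodes needed: |"woggowo"| − 4 = 7 − 4 = 3.

3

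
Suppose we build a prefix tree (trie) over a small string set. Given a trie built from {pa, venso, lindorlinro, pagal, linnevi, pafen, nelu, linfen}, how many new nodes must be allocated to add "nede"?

2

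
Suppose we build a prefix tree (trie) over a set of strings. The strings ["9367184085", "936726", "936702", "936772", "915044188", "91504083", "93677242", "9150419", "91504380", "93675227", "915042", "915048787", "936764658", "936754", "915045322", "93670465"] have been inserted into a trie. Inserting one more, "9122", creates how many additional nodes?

Walking "9122" from the root, the first 2 characters ("91") follow existing edges; "2" is the first miss.
New nodes needed: |"9122"| − 2 = 4 − 2 = 2.

2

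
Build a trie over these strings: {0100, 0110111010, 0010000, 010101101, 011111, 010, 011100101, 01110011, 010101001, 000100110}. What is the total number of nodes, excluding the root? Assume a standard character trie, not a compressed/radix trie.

Count nodes per top-level branch (shared prefixes stored once):
  '0'-branch (000100110, 0010000, 010, 0100, 010101001, 010101101, 0110111010, 011100101, 01110011, 011111): 43 nodes
Sum: 43

43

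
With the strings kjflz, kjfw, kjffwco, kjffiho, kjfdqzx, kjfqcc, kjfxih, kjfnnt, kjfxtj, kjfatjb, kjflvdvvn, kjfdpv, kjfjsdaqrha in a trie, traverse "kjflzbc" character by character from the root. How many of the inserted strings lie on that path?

Traverse "kjflzbc" character by character; count nodes along the way that are marked as word ends.
Prefixes of the query that are stored words: "kjflz"
Count: 1

1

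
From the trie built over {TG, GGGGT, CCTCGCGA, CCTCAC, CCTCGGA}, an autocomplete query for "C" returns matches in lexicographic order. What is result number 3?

CCTCGGA

DFS of the "C" subtree visits, in order: "CCTCAC", "CCTCGCGA", "CCTCGGA"
Position 3: CCTCGGA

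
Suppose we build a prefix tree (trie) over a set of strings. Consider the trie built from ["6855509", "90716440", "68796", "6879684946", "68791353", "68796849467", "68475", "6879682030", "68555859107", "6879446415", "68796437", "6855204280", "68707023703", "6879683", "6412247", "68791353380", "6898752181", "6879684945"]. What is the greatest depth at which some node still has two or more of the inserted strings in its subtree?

10

Equivalently: take the maximum, over all pairs, of their longest common prefix length.
"6879684946" and "68796849467" agree on "6879684946" (10 characters) before diverging; nothing deeper is shared.
Longest shared-prefix length: 10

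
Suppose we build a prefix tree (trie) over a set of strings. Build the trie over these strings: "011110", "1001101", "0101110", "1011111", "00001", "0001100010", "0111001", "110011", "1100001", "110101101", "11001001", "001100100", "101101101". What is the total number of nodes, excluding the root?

66

Insert word by word; a character creates a node only if that edge doesn't already exist:
  "011110" → 6 new (0, 1, 1, 1, 1, 0)
  "1001101" → 7 new (1, 0, 0, 1, 1, 0, 1)
  "0101110" → prefix "01" already present; 5 new (0, 1, 1, 1, 0)
  "1011111" → prefix "10" already present; 5 new (1, 1, 1, 1, 1)
  "00001" → prefix "0" already present; 4 new (0, 0, 0, 1)
  "0001100010" → prefix "000" already present; 7 new (1, 1, 0, 0, 0, 1, 0)
  "0111001" → prefix "0111" already present; 3 new (0, 0, 1)
  "110011" → prefix "1" already present; 5 new (1, 0, 0, 1, 1)
  "1100001" → prefix "1100" already present; 3 new (0, 0, 1)
  "110101101" → prefix "110" already present; 6 new (1, 0, 1, 1, 0, 1)
  "11001001" → prefix "11001" already present; 3 new (0, 0, 1)
  "001100100" → prefix "00" already present; 7 new (1, 1, 0, 0, 1, 0, 0)
  "101101101" → prefix "1011" already present; 5 new (0, 1, 1, 0, 1)
Total nodes = 6 + 7 + 5 + 5 + 4 + 7 + 3 + 5 + 3 + 6 + 3 + 7 + 5 = 66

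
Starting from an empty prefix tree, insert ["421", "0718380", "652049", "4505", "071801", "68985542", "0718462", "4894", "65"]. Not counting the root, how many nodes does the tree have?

34

Insert word by word; a character creates a node only if that edge doesn't already exist:
  "421" → 3 new (4, 2, 1)
  "0718380" → 7 new (0, 7, 1, 8, 3, 8, 0)
  "652049" → 6 new (6, 5, 2, 0, 4, 9)
  "4505" → prefix "4" already present; 3 new (5, 0, 5)
  "071801" → prefix "0718" already present; 2 new (0, 1)
  "68985542" → prefix "6" already present; 7 new (8, 9, 8, 5, 5, 4, 2)
  "0718462" → prefix "0718" already present; 3 new (4, 6, 2)
  "4894" → prefix "4" already present; 3 new (8, 9, 4)
  "65" → prefix "65" already present; 0 new (none)
Total nodes = 3 + 7 + 6 + 3 + 2 + 7 + 3 + 3 + 0 = 34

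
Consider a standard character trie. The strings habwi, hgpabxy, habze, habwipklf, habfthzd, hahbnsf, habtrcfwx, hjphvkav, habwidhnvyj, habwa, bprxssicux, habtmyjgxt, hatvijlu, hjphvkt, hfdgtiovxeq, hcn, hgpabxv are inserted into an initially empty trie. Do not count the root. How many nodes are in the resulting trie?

83

Count nodes per top-level branch (shared prefixes stored once):
  'b'-branch (bprxssicux): 10 nodes
  'h'-branch (habfthzd, habtmyjgxt, habtrcfwx, habwa, habwi, habwidhnvyj, habwipklf, habze, hahbnsf, hatvijlu, hcn, hfdgtiovxeq, hgpabxv, hgpabxy, hjphvkav, hjphvkt): 73 nodes
Sum: 83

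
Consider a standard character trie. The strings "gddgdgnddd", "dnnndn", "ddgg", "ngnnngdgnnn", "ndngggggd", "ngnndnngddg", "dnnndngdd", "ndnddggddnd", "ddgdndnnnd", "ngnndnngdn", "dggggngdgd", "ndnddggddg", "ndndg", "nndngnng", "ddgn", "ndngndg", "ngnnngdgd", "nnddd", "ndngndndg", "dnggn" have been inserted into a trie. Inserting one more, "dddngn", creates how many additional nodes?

4

The longest prefix of "dddngn" already in the trie is "dd" (length 2).
Each of the 4 remaining characters creates one node.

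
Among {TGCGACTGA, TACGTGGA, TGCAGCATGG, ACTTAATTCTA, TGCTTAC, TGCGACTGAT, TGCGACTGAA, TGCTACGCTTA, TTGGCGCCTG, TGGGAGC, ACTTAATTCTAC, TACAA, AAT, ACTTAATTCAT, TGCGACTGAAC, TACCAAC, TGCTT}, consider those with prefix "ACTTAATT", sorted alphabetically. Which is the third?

ACTTAATTCTAC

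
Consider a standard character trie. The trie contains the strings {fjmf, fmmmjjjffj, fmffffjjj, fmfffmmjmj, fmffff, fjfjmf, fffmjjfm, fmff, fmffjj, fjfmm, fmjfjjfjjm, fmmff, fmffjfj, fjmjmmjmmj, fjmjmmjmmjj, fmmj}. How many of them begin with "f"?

16

Traverse to the node for "f", then collect every word in that subtree.
Words under "f": fffmjjfm, fjfjmf, fjfmm, fjmf, fjmjmmjmmj, fjmjmmjmmjj, fmff, fmffff, fmffffjjj, fmfffmmjmj, fmffjfj, fmffjj, fmjfjjfjjm, fmmff, fmmj, fmmmjjjffj
Count: 16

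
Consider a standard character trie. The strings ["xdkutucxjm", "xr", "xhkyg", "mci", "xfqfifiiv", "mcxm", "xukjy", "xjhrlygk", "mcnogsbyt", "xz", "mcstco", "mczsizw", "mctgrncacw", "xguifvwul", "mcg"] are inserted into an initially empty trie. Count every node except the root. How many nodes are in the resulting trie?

73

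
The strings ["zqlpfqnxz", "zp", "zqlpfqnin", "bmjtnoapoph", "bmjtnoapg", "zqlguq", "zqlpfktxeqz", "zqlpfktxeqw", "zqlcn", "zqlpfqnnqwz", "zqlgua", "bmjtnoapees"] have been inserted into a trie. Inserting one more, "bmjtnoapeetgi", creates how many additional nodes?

"bmjtnoapee" is already a path in the trie; the remaining "tgi" must be added.
So 13 − 10 = 3 new nodes.

3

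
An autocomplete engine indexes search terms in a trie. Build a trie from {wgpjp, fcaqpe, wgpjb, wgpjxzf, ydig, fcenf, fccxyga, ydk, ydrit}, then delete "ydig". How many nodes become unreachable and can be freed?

After clearing the end-marker at "ydig", prune upward until reaching a node still needed by another word.
The suffix "ig" (2 nodes) is used only by "ydig"; the node for "yd" still has the child "k", so pruning stops there.
Nodes removed: 2

2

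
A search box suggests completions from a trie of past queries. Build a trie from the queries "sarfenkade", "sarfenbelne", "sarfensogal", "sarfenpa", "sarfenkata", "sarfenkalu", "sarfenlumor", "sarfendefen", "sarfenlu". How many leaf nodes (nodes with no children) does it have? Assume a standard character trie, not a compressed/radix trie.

A leaf is a node with no children — equivalently, the end of a word that is not a proper prefix of any other stored word.
Those words: "sarfenbelne", "sarfendefen", "sarfenkade", "sarfenkalu", "sarfenkata", "sarfenlumor", "sarfenpa", "sarfensogal"
Leaf count: 8

8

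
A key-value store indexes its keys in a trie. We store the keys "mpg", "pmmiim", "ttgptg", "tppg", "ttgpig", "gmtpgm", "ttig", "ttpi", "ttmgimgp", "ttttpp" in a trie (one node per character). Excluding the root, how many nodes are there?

For each word, the new-node count is its length minus the longest prefix already in the trie:
  "mpg" → 3 new (m, p, g)
  "pmmiim" → 6 new (p, m, m, i, i, m)
  "ttgptg" → 6 new (t, t, g, p, t, g)
  "tppg" → prefix "t" already present; 3 new (p, p, g)
  "ttgpig" → prefix "ttgp" already present; 2 new (i, g)
  "gmtpgm" → 6 new (g, m, t, p, g, m)
  "ttig" → prefix "tt" already present; 2 new (i, g)
  "ttpi" → prefix "tt" already present; 2 new (p, i)
  "ttmgimgp" → prefix "tt" already present; 6 new (m, g, i, m, g, p)
  "ttttpp" → prefix "tt" already present; 4 new (t, t, p, p)
Total nodes = 3 + 6 + 6 + 3 + 2 + 6 + 2 + 2 + 6 + 4 = 40

40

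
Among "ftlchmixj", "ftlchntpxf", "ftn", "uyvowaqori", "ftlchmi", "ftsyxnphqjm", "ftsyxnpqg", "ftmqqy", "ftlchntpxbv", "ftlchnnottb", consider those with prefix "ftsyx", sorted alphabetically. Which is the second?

DFS of the "ftsyx" subtree visits, in order: "ftsyxnphqjm", "ftsyxnpqg"
The 2nd is ftsyxnpqg.

ftsyxnpqg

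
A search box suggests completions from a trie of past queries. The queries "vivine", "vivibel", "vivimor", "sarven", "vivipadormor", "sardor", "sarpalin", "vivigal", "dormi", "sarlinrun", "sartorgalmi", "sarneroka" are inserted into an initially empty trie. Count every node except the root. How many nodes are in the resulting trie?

For each word, the new-node count is its length minus the longest prefix already in the trie:
  "vivine" → 6 new (v, i, v, i, n, e)
  "vivibel" → prefix "vivi" already present; 3 new (b, e, l)
  "vivimor" → prefix "vivi" already present; 3 new (m, o, r)
  "sarven" → 6 new (s, a, r, v, e, n)
  "vivipadormor" → prefix "vivi" already present; 8 new (p, a, d, o, r, m, o, r)
  "sardor" → prefix "sar" already present; 3 new (d, o, r)
  "sarpalin" → prefix "sar" already present; 5 new (p, a, l, i, n)
  "vivigal" → prefix "vivi" already present; 3 new (g, a, l)
  "dormi" → 5 new (d, o, r, m, i)
  "sarlinrun" → prefix "sar" already present; 6 new (l, i, n, r, u, n)
  "sartorgalmi" → prefix "sar" already present; 8 new (t, o, r, g, a, l, m, i)
  "sarneroka" → prefix "sar" already present; 6 new (n, e, r, o, k, a)
Total nodes = 6 + 3 + 3 + 6 + 8 + 3 + 5 + 3 + 5 + 6 + 8 + 6 = 62

62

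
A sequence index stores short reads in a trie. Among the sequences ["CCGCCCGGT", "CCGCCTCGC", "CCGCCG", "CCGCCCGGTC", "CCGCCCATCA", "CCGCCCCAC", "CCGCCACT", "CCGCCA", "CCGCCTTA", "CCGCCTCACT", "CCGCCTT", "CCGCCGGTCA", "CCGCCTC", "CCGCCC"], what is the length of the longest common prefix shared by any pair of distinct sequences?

Equivalently: take the maximum, over all pairs, of their longest common prefix length.
e.g. "CCGCCCGGT" and "CCGCCCGGTC" share the prefix "CCGCCCGGT" of length 9; no pair shares a longer one.
Longest shared-prefix length: 9

9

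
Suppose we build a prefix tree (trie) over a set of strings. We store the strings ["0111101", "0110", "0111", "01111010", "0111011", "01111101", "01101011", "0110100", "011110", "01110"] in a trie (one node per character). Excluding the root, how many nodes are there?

Insert word by word; a character creates a node only if that edge doesn't already exist:
  "0111101" → 7 new (0, 1, 1, 1, 1, 0, 1)
  "0110" → prefix "011" already present; 1 new (0)
  "0111" → prefix "0111" already present; 0 new (none)
  "01111010" → prefix "0111101" already present; 1 new (0)
  "0111011" → prefix "0111" already present; 3 new (0, 1, 1)
  "01111101" → prefix "01111" already present; 3 new (1, 0, 1)
  "01101011" → prefix "0110" already present; 4 new (1, 0, 1, 1)
  "0110100" → prefix "011010" already present; 1 new (0)
  "011110" → prefix "011110" already present; 0 new (none)
  "01110" → prefix "01110" already present; 0 new (none)
Total nodes = 7 + 1 + 0 + 1 + 3 + 3 + 4 + 1 + 0 + 0 = 20

20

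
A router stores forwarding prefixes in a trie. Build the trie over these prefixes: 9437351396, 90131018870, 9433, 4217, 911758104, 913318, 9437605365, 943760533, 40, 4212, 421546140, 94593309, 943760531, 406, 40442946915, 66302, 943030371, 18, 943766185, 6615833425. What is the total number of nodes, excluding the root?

Count nodes per top-level branch (shared prefixes stored once):
  '1'-branch (18): 2 nodes
  '4'-branch (40, 40442946915, 406, 4212, 421546140, 4217): 22 nodes
  '6'-branch (6615833425, 66302): 13 nodes
  '9'-branch (90131018870, 911758104, 913318, 943030371, 9433, 9437351396, 943760531, 943760533, 9437605365, 943766185, 94593309): 57 nodes
Sum: 94

94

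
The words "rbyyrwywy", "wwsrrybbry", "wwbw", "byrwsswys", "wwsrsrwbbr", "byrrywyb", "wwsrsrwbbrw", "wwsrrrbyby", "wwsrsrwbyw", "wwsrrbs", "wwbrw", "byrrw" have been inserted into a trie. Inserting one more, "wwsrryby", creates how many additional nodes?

1

Walking "wwsrryby" from the root, the first 7 characters ("wwsrryb") follow existing edges; "y" is the first miss.
New nodes needed: |"wwsrryby"| − 7 = 8 − 7 = 1.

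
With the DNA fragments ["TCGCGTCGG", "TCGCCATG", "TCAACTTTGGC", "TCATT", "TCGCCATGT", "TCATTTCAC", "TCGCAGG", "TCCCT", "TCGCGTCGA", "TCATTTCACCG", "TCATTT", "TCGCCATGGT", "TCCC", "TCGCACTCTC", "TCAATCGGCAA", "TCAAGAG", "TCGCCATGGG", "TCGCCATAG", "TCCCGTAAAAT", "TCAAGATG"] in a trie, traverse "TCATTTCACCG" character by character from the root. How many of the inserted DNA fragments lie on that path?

Check each prefix of "TCATTTCACCG" against the stored set — each match is an end-marker on the path.
Prefixes of the query that are stored words: "TCATT", "TCATTT", "TCATTTCAC", "TCATTTCACCG"
Count: 4

4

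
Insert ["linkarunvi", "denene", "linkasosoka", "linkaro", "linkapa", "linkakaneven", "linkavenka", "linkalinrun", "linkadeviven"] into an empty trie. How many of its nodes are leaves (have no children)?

9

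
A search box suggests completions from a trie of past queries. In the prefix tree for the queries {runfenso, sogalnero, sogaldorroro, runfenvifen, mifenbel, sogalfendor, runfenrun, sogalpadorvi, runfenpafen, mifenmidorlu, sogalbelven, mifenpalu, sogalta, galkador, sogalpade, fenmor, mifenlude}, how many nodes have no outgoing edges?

17

A leaf is a node with no children — equivalently, the end of a word that is not a proper prefix of any other stored word.
Those words: "fenmor", "galkador", "mifenbel", "mifenlude", "mifenmidorlu", "mifenpalu", "runfenpafen", "runfenrun", "runfenso", "runfenvifen", "sogalbelven", "sogaldorroro", "sogalfendor", "sogalnero", "sogalpade", "sogalpadorvi", "sogalta"
Leaf count: 17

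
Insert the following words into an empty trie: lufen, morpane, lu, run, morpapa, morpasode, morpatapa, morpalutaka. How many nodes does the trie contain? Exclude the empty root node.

Trie structure (* marks end of a word):
(root)
├─ l
│  └─ u *
│     └─ f
│        └─ e
│           └─ n *
├─ m
│  └─ o
│     └─ r
│        └─ p
│           └─ a
│              ├─ l
│              │  └─ u
│              │     └─ t
│              │        └─ a
│              │           └─ k
│              │              └─ a *
│              ├─ n
│              │  └─ e *
│              ├─ p
│              │  └─ a *
│              ├─ s
│              │  └─ o
│              │     └─ d
│              │        └─ e *
│              └─ t
│                 └─ a
│                    └─ p
│                       └─ a *
└─ r
   └─ u
      └─ n *
Counting every labelled node above: 31.

31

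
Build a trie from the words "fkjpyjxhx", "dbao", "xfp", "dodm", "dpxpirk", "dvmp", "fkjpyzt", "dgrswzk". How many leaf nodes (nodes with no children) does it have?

8

Leaves are exactly the stored words that no other stored word extends.
Those words: "dbao", "dgrswzk", "dodm", "dpxpirk", "dvmp", "fkjpyjxhx", "fkjpyzt", "xfp"
Leaf count: 8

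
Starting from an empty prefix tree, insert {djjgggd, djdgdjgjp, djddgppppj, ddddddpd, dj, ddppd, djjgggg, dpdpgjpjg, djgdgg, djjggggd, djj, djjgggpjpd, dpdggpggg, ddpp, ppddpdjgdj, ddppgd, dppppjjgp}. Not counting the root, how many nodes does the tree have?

74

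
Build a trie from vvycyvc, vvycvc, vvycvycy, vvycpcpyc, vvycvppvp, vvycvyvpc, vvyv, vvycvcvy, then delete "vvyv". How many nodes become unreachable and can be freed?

A node on "vvyv"'s path can go only if nothing else ends at it or branches off below it.
The suffix "v" (1 node) is used only by "vvyv"; the node for "vvy" still has the child "c", so pruning stops there.
Nodes removed: 1

1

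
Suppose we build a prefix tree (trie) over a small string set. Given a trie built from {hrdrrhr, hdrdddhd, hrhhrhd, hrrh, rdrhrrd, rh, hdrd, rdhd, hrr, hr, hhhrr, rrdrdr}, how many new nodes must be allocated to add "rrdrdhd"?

2

The longest prefix of "rrdrdhd" already in the trie is "rrdrd" (length 5).
So 7 − 5 = 2 new nodes.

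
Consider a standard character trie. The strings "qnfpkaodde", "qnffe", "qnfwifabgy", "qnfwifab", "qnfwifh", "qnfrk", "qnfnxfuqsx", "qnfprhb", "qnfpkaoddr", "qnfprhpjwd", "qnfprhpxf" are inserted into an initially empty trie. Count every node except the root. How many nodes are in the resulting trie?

39

Insert word by word; a character creates a node only if that edge doesn't already exist:
  "qnfpkaodde" → 10 new (q, n, f, p, k, a, o, d, d, e)
  "qnffe" → prefix "qnf" already present; 2 new (f, e)
  "qnfwifabgy" → prefix "qnf" already present; 7 new (w, i, f, a, b, g, y)
  "qnfwifab" → prefix "qnfwifab" already present; 0 new (none)
  "qnfwifh" → prefix "qnfwif" already present; 1 new (h)
  "qnfrk" → prefix "qnf" already present; 2 new (r, k)
  "qnfnxfuqsx" → prefix "qnf" already present; 7 new (n, x, f, u, q, s, x)
  "qnfprhb" → prefix "qnfp" already present; 3 new (r, h, b)
  "qnfpkaoddr" → prefix "qnfpkaodd" already present; 1 new (r)
  "qnfprhpjwd" → prefix "qnfprh" already present; 4 new (p, j, w, d)
  "qnfprhpxf" → prefix "qnfprhp" already present; 2 new (x, f)
Total nodes = 10 + 2 + 7 + 0 + 1 + 2 + 7 + 3 + 1 + 4 + 2 = 39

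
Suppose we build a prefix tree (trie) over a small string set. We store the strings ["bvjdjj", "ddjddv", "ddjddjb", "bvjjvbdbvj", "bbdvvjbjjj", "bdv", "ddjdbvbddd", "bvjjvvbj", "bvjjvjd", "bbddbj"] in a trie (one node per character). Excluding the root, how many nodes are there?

46

Insert word by word; a character creates a node only if that edge doesn't already exist:
  "bvjdjj" → 6 new (b, v, j, d, j, j)
  "ddjddv" → 6 new (d, d, j, d, d, v)
  "ddjddjb" → prefix "ddjdd" already present; 2 new (j, b)
  "bvjjvbdbvj" → prefix "bvj" already present; 7 new (j, v, b, d, b, v, j)
  "bbdvvjbjjj" → prefix "b" already present; 9 new (b, d, v, v, j, b, j, j, j)
  "bdv" → prefix "b" already present; 2 new (d, v)
  "ddjdbvbddd" → prefix "ddjd" already present; 6 new (b, v, b, d, d, d)
  "bvjjvvbj" → prefix "bvjjv" already present; 3 new (v, b, j)
  "bvjjvjd" → prefix "bvjjv" already present; 2 new (j, d)
  "bbddbj" → prefix "bbd" already present; 3 new (d, b, j)
Total nodes = 6 + 6 + 2 + 7 + 9 + 2 + 6 + 3 + 2 + 3 = 46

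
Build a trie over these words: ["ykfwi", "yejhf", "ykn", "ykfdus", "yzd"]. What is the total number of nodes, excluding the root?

15

Insert word by word; a character creates a node only if that edge doesn't already exist:
  "ykfwi" → 5 new (y, k, f, w, i)
  "yejhf" → prefix "y" already present; 4 new (e, j, h, f)
  "ykn" → prefix "yk" already present; 1 new (n)
  "ykfdus" → prefix "ykf" already present; 3 new (d, u, s)
  "yzd" → prefix "y" already present; 2 new (z, d)
Total nodes = 5 + 4 + 1 + 3 + 2 = 15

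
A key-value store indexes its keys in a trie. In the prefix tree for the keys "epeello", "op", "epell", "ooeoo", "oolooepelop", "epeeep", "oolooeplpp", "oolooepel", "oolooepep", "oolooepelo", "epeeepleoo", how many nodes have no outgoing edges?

8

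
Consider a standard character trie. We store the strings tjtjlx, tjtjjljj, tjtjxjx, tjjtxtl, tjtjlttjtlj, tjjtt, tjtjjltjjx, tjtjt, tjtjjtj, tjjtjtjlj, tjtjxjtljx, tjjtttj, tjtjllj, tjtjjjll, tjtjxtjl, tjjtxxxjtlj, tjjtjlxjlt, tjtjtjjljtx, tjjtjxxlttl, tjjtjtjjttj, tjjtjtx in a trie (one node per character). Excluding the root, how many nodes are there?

79

For each word, the new-node count is its length minus the longest prefix already in the trie:
  "tjtjlx" → 6 new (t, j, t, j, l, x)
  "tjtjjljj" → prefix "tjtj" already present; 4 new (j, l, j, j)
  "tjtjxjx" → prefix "tjtj" already present; 3 new (x, j, x)
  "tjjtxtl" → prefix "tj" already present; 5 new (j, t, x, t, l)
  "tjtjlttjtlj" → prefix "tjtjl" already present; 6 new (t, t, j, t, l, j)
  "tjjtt" → prefix "tjjt" already present; 1 new (t)
  "tjtjjltjjx" → prefix "tjtjjl" already present; 4 new (t, j, j, x)
  "tjtjt" → prefix "tjtj" already present; 1 new (t)
  "tjtjjtj" → prefix "tjtjj" already present; 2 new (t, j)
  "tjjtjtjlj" → prefix "tjjt" already present; 5 new (j, t, j, l, j)
  "tjtjxjtljx" → prefix "tjtjxj" already present; 4 new (t, l, j, x)
  "tjjtttj" → prefix "tjjtt" already present; 2 new (t, j)
  "tjtjllj" → prefix "tjtjl" already present; 2 new (l, j)
  "tjtjjjll" → prefix "tjtjj" already present; 3 new (j, l, l)
  "tjtjxtjl" → prefix "tjtjx" already present; 3 new (t, j, l)
  "tjjtxxxjtlj" → prefix "tjjtx" already present; 6 new (x, x, j, t, l, j)
  "tjjtjlxjlt" → prefix "tjjtj" already present; 5 new (l, x, j, l, t)
  "tjtjtjjljtx" → prefix "tjtjt" already present; 6 new (j, j, l, j, t, x)
  "tjjtjxxlttl" → prefix "tjjtj" already present; 6 new (x, x, l, t, t, l)
  "tjjtjtjjttj" → prefix "tjjtjtj" already present; 4 new (j, t, t, j)
  "tjjtjtx" → prefix "tjjtjt" already present; 1 new (x)
Total nodes = 6 + 4 + 3 + 5 + 6 + 1 + 4 + 1 + 2 + 5 + 4 + 2 + 2 + 3 + 3 + 6 + 5 + 6 + 6 + 4 + 1 = 79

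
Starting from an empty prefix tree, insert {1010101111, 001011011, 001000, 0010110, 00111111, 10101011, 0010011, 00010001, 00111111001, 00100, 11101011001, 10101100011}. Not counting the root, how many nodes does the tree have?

Count nodes per top-level branch (shared prefixes stored once):
  '0'-branch (00010001, 00100, 001000, 0010011, 0010110, 001011011, 00111111, 00111111001): 27 nodes
  '1'-branch (10101011, 1010101111, 10101100011, 11101011001): 26 nodes
Sum: 53

53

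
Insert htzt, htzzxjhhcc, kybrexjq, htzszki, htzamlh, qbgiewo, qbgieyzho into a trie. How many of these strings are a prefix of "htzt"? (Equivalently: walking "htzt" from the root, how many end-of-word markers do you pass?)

Traverse "htzt" character by character; count nodes along the way that are marked as word ends.
Prefixes of the query that are stored words: "htzt"
Count: 1

1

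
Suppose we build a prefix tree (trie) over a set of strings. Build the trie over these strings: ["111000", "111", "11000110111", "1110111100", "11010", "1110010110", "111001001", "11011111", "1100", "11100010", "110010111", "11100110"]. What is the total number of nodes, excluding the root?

Trace insertions, counting only characters that open a new branch:
  "111000" → 6 new (1, 1, 1, 0, 0, 0)
  "111" → prefix "111" already present; 0 new (none)
  "11000110111" → prefix "11" already present; 9 new (0, 0, 0, 1, 1, 0, 1, 1, 1)
  "1110111100" → prefix "1110" already present; 6 new (1, 1, 1, 1, 0, 0)
  "11010" → prefix "110" already present; 2 new (1, 0)
  "1110010110" → prefix "11100" already present; 5 new (1, 0, 1, 1, 0)
  "111001001" → prefix "1110010" already present; 2 new (0, 1)
  "11011111" → prefix "1101" already present; 4 new (1, 1, 1, 1)
  "1100" → prefix "1100" already present; 0 new (none)
  "11100010" → prefix "111000" already present; 2 new (1, 0)
  "110010111" → prefix "1100" already present; 5 new (1, 0, 1, 1, 1)
  "11100110" → prefix "111001" already present; 2 new (1, 0)
Total nodes = 6 + 0 + 9 + 6 + 2 + 5 + 2 + 4 + 0 + 2 + 5 + 2 = 43

43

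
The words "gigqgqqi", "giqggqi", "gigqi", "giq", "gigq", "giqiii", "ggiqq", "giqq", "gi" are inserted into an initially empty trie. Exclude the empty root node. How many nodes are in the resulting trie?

22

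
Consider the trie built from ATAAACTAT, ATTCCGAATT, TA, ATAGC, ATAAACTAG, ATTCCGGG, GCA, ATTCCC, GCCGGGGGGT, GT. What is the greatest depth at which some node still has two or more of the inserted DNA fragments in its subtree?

8

Look for the deepest trie node that still has at least two words in its subtree.
"ATAAACTAG" and "ATAAACTAT" agree on "ATAAACTA" (8 characters) before diverging; nothing deeper is shared.
Longest shared-prefix length: 8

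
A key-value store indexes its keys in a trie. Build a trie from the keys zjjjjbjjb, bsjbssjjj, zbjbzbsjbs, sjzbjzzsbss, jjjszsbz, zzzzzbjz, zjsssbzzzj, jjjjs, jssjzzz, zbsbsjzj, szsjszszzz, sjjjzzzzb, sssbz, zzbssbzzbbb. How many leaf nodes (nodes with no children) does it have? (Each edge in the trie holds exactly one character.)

A leaf is a node with no children — equivalently, the end of a word that is not a proper prefix of any other stored word.
Those words: "bsjbssjjj", "jjjjs", "jjjszsbz", "jssjzzz", "sjjjzzzzb", "sjzbjzzsbss", "sssbz", "szsjszszzz", "zbjbzbsjbs", "zbsbsjzj", "zjjjjbjjb", "zjsssbzzzj", "zzbssbzzbbb", "zzzzzbjz"
Leaf count: 14

14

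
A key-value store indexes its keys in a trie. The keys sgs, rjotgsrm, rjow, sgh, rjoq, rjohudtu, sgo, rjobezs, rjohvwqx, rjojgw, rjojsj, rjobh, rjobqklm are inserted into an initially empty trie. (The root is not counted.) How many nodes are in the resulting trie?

Trie structure (* marks end of a word):
(root)
├─ r
│  └─ j
│     └─ o
│        ├─ b
│        │  ├─ e
│        │  │  └─ z
│        │  │     └─ s *
│        │  ├─ h *
│        │  └─ q
│        │     └─ k
│        │        └─ l
│        │           └─ m *
│        ├─ h
│        │  ├─ u
│        │  │  └─ d
│        │  │     └─ t
│        │  │        └─ u *
│        │  └─ v
│        │     └─ w
│        │        └─ q
│        │           └─ x *
│        ├─ j
│        │  ├─ g
│        │  │  └─ w *
│        │  └─ s
│        │     └─ j *
│        ├─ q *
│        ├─ t
│        │  └─ g
│        │     └─ s
│        │        └─ r
│        │           └─ m *
│        └─ w *
└─ s
   └─ g
      ├─ h *
      ├─ o *
      └─ s *
Counting every labelled node above: 38.

38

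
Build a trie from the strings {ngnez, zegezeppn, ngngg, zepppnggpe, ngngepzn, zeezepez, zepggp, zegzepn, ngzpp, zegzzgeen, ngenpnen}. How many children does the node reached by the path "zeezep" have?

Follow the path "zeezep" to its node, then look at its outgoing edges.
Characters that immediately follow "zeezep" among the stored strings: {e}.
That node has 1 child edge.

1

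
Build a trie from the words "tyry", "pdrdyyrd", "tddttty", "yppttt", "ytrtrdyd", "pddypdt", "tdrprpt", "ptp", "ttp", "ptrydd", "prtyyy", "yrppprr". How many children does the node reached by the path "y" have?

3

Walk "y" from the root, arriving at one node.
Characters that immediately follow "y" among the stored strings: {p, r, t}.
That node has 3 child edges.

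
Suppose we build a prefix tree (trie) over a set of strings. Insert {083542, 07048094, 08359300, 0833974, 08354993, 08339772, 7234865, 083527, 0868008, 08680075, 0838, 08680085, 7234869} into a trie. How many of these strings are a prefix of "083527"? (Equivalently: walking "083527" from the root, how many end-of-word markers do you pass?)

1

Check each prefix of "083527" against the stored set — each match is an end-marker on the path.
Prefixes of the query that are stored words: "083527"
Count: 1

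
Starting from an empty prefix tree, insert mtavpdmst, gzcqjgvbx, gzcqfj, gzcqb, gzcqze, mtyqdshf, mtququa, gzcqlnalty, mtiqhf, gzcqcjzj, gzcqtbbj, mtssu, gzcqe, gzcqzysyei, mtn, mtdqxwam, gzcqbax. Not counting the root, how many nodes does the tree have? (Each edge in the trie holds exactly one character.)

For each word, the new-node count is its length minus the longest prefix already in the trie:
  "mtavpdmst" → 9 new (m, t, a, v, p, d, m, s, t)
  "gzcqjgvbx" → 9 new (g, z, c, q, j, g, v, b, x)
  "gzcqfj" → prefix "gzcq" already present; 2 new (f, j)
  "gzcqb" → prefix "gzcq" already present; 1 new (b)
  "gzcqze" → prefix "gzcq" already present; 2 new (z, e)
  "mtyqdshf" → prefix "mt" already present; 6 new (y, q, d, s, h, f)
  "mtququa" → prefix "mt" already present; 5 new (q, u, q, u, a)
  "gzcqlnalty" → prefix "gzcq" already present; 6 new (l, n, a, l, t, y)
  "mtiqhf" → prefix "mt" already present; 4 new (i, q, h, f)
  "gzcqcjzj" → prefix "gzcq" already present; 4 new (c, j, z, j)
  "gzcqtbbj" → prefix "gzcq" already present; 4 new (t, b, b, j)
  "mtssu" → prefix "mt" already present; 3 new (s, s, u)
  "gzcqe" → prefix "gzcq" already present; 1 new (e)
  "gzcqzysyei" → prefix "gzcqz" already present; 5 new (y, s, y, e, i)
  "mtn" → prefix "mt" already present; 1 new (n)
  "mtdqxwam" → prefix "mt" already present; 6 new (d, q, x, w, a, m)
  "gzcqbax" → prefix "gzcqb" already present; 2 new (a, x)
Total nodes = 9 + 9 + 2 + 1 + 2 + 6 + 5 + 6 + 4 + 4 + 4 + 3 + 1 + 5 + 1 + 6 + 2 = 70

70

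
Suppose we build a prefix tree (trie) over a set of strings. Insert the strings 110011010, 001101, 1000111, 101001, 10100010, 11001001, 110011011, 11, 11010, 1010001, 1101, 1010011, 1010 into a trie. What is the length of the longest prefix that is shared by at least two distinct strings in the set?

8

Equivalently: take the maximum, over all pairs, of their longest common prefix length.
"110011010" and "110011011" agree on "11001101" (8 characters) before diverging; nothing deeper is shared.
Longest shared-prefix length: 8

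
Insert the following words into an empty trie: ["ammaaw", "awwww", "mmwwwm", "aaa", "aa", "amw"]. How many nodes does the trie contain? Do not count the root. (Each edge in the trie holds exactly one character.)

Insert word by word; a character creates a node only if that edge doesn't already exist:
  "ammaaw" → 6 new (a, m, m, a, a, w)
  "awwww" → prefix "a" already present; 4 new (w, w, w, w)
  "mmwwwm" → 6 new (m, m, w, w, w, m)
  "aaa" → prefix "a" already present; 2 new (a, a)
  "aa" → prefix "aa" already present; 0 new (none)
  "amw" → prefix "am" already present; 1 new (w)
Total nodes = 6 + 4 + 6 + 2 + 0 + 1 = 19

19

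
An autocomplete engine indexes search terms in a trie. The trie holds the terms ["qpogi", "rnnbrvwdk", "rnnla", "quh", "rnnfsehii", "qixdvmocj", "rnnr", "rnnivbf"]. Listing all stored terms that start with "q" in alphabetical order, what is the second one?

Filter for "q…" and sort: "qixdvmocj", "qpogi", "quh"
The 2nd is qpogi.

qpogi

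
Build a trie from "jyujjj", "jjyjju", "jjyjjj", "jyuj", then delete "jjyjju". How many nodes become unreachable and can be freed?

1

Walk "jjyjju" from the leaf back toward the root, removing each node that no remaining word uses.
The suffix "u" (1 node) is used only by "jjyjju"; the node for "jjyjj" still has the child "j", so pruning stops there.
Nodes removed: 1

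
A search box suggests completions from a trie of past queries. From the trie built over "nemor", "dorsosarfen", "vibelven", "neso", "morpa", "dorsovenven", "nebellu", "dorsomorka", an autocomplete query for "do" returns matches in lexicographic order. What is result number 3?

dorsovenven

DFS of the "do" subtree visits, in order: "dorsomorka", "dorsosarfen", "dorsovenven"
The 3rd is dorsovenven.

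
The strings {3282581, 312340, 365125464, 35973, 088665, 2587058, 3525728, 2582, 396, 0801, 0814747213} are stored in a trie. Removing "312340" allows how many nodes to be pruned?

5

Walk "312340" from the leaf back toward the root, removing each node that no remaining word uses.
The suffix "12340" (5 nodes) is used only by "312340"; the node for "3" still has the child "2", so pruning stops there.
Nodes removed: 5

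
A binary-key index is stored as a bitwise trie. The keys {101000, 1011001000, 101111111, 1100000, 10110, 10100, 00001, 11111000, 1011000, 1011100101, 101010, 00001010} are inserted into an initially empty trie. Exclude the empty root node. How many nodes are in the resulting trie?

46

For each word, the new-node count is its length minus the longest prefix already in the trie:
  "101000" → 6 new (1, 0, 1, 0, 0, 0)
  "1011001000" → prefix "101" already present; 7 new (1, 0, 0, 1, 0, 0, 0)
  "101111111" → prefix "1011" already present; 5 new (1, 1, 1, 1, 1)
  "1100000" → prefix "1" already present; 6 new (1, 0, 0, 0, 0, 0)
  "10110" → prefix "10110" already present; 0 new (none)
  "10100" → prefix "10100" already present; 0 new (none)
  "00001" → 5 new (0, 0, 0, 0, 1)
  "11111000" → prefix "11" already present; 6 new (1, 1, 1, 0, 0, 0)
  "1011000" → prefix "101100" already present; 1 new (0)
  "1011100101" → prefix "10111" already present; 5 new (0, 0, 1, 0, 1)
  "101010" → prefix "1010" already present; 2 new (1, 0)
  "00001010" → prefix "00001" already present; 3 new (0, 1, 0)
Total nodes = 6 + 7 + 5 + 6 + 0 + 0 + 5 + 6 + 1 + 5 + 2 + 3 = 46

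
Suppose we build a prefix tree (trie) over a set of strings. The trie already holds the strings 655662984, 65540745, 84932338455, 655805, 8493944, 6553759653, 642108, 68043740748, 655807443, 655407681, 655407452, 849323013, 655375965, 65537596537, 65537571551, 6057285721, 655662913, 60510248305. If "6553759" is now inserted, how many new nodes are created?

0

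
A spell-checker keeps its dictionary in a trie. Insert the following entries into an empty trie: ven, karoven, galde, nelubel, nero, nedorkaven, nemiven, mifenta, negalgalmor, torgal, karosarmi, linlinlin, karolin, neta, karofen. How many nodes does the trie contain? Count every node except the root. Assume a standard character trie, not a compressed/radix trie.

81

Insert word by word; a character creates a node only if that edge doesn't already exist:
  "ven" → 3 new (v, e, n)
  "karoven" → 7 new (k, a, r, o, v, e, n)
  "galde" → 5 new (g, a, l, d, e)
  "nelubel" → 7 new (n, e, l, u, b, e, l)
  "nero" → prefix "ne" already present; 2 new (r, o)
  "nedorkaven" → prefix "ne" already present; 8 new (d, o, r, k, a, v, e, n)
  "nemiven" → prefix "ne" already present; 5 new (m, i, v, e, n)
  "mifenta" → 7 new (m, i, f, e, n, t, a)
  "negalgalmor" → prefix "ne" already present; 9 new (g, a, l, g, a, l, m, o, r)
  "torgal" → 6 new (t, o, r, g, a, l)
  "karosarmi" → prefix "karo" already present; 5 new (s, a, r, m, i)
  "linlinlin" → 9 new (l, i, n, l, i, n, l, i, n)
  "karolin" → prefix "karo" already present; 3 new (l, i, n)
  "neta" → prefix "ne" already present; 2 new (t, a)
  "karofen" → prefix "karo" already present; 3 new (f, e, n)
Total nodes = 3 + 7 + 5 + 7 + 2 + 8 + 5 + 7 + 9 + 6 + 5 + 9 + 3 + 2 + 3 = 81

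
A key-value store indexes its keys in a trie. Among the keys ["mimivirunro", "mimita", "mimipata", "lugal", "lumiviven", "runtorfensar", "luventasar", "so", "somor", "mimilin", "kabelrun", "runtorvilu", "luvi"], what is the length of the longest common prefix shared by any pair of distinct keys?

6

The deepest shared node is where two words last agree before diverging.
e.g. "runtorfensar" and "runtorvilu" share the prefix "runtor" of length 6; no pair shares a longer one.
Longest shared-prefix length: 6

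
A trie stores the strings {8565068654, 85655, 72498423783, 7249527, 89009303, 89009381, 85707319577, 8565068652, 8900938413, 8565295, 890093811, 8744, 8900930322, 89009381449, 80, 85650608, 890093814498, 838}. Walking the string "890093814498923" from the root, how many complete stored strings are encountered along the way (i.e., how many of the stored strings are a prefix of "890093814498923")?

Check each prefix of "890093814498923" against the stored set — each match is an end-marker on the path.
Prefixes of the query that are stored words: "89009381", "89009381449", "890093814498"
Count: 3

3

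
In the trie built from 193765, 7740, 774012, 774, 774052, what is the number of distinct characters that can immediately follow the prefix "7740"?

2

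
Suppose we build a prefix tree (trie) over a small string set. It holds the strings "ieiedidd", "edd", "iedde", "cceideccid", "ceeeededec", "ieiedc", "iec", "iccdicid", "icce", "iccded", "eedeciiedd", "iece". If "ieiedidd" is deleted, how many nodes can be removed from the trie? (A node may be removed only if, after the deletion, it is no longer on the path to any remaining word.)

Walk "ieiedidd" from the leaf back toward the root, removing each node that no remaining word uses.
The suffix "idd" (3 nodes) is used only by "ieiedidd"; the node for "ieied" still has the child "c", so pruning stops there.
Nodes removed: 3

3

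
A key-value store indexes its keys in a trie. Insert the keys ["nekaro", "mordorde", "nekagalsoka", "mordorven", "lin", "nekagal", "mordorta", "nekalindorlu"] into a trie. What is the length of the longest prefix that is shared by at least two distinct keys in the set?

Look for the deepest trie node that still has at least two words in its subtree.
"nekagal" and "nekagalsoka" agree on "nekagal" (7 characters) before diverging; nothing deeper is shared.
Longest shared-prefix length: 7

7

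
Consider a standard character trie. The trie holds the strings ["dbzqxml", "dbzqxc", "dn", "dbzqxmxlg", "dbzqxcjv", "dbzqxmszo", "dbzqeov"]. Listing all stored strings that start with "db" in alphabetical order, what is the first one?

dbzqeov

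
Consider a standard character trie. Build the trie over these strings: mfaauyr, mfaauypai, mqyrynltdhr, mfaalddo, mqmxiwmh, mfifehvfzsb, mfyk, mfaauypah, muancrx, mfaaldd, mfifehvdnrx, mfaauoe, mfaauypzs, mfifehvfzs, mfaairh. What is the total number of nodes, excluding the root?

59

For each word, the new-node count is its length minus the longest prefix already in the trie:
  "mfaauyr" → 7 new (m, f, a, a, u, y, r)
  "mfaauypai" → prefix "mfaauy" already present; 3 new (p, a, i)
  "mqyrynltdhr" → prefix "m" already present; 10 new (q, y, r, y, n, l, t, d, h, r)
  "mfaalddo" → prefix "mfaa" already present; 4 new (l, d, d, o)
  "mqmxiwmh" → prefix "mq" already present; 6 new (m, x, i, w, m, h)
  "mfifehvfzsb" → prefix "mf" already present; 9 new (i, f, e, h, v, f, z, s, b)
  "mfyk" → prefix "mf" already present; 2 new (y, k)
  "mfaauypah" → prefix "mfaauypa" already present; 1 new (h)
  "muancrx" → prefix "m" already present; 6 new (u, a, n, c, r, x)
  "mfaaldd" → prefix "mfaaldd" already present; 0 new (none)
  "mfifehvdnrx" → prefix "mfifehv" already present; 4 new (d, n, r, x)
  "mfaauoe" → prefix "mfaau" already present; 2 new (o, e)
  "mfaauypzs" → prefix "mfaauyp" already present; 2 new (z, s)
  "mfifehvfzs" → prefix "mfifehvfzs" already present; 0 new (none)
  "mfaairh" → prefix "mfaa" already present; 3 new (i, r, h)
Total nodes = 7 + 3 + 10 + 4 + 6 + 9 + 2 + 1 + 6 + 0 + 4 + 2 + 2 + 0 + 3 = 59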